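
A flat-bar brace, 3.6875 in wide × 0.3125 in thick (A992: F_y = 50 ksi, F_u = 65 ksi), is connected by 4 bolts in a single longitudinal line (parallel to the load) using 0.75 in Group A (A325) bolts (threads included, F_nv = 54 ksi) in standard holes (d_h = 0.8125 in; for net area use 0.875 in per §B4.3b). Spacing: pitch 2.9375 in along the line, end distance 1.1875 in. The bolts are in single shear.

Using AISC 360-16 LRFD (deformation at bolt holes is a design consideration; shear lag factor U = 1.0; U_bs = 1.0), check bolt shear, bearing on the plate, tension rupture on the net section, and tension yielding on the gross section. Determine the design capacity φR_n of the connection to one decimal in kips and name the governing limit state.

42.8 kips (net-section rupture governs)

Bolt shear: A_b = π(0.75)²/4 = 0.44179 in². φR_n = 0.75 × 54 × 0.44179 × 4 × 1 = 71.6 kips.
Bearing (0.3125 in plate, F_u = 65 ksi): end bolts L_c = 1.1875 − 0.8125/2 = 0.78125, R_n = min(1.2×0.78125×0.3125×65, 2.4×0.75×0.3125×65) = 19.043 kips/bolt; interior L_c = 2.9375 − 0.8125 = 2.125, R_n = 36.563 kips/bolt. φR_n = 0.75 × (1×19.043 + 3×36.563) = 96.5 kips.
Tension rupture (net): A_n = (3.6875 − 1×0.875)×0.3125 = 0.87891 in² (U = 1.0, A_e = A_n). φR_n = 0.75 × 65 × 0.87891 = 42.8 kips.
Tension yield (gross): A_g = 3.6875×0.3125 = 1.1523 in². φR_n = 0.90 × 50 × 1.1523 = 51.9 kips.
Governing: min(71.6, 96.5, 42.8, 51.9) = 42.8 kips → net-section rupture.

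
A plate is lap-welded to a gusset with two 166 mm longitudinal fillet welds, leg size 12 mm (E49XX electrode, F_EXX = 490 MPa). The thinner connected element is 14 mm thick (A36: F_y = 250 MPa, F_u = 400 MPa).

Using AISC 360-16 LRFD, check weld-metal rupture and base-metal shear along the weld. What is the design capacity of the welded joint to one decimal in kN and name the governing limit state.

Weld metal: throat = 0.707×12 = 8.484 mm, L = 2×166 = 332 mm. φR_n = 0.75 × 0.6 × 490 × 8.484 × 332 = 621.1 kN.
Base metal shear (14 mm plate): yield φR_n = 1.0×0.6×250×14×332 = 697.2 kN; rupture φR_n = 0.75×0.6×400×14×332 = 836.6 kN; take 697.2 kN (yield).
Governing: min(621.1, 697.2) = 621.1 kN → weld metal.

621.1 kN (weld metal governs)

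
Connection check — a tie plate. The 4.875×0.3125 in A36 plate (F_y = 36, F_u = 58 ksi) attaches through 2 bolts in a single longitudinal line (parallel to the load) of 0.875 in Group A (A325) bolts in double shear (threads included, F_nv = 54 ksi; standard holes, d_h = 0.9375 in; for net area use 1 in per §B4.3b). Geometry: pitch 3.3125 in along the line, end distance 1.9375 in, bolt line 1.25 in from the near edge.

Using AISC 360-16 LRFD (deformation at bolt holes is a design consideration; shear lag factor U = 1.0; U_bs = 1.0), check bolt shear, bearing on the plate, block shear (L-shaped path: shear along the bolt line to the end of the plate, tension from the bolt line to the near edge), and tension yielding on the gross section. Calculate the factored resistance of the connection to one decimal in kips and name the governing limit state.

Bolt shear: A_b = π(0.875)²/4 = 0.60132 in². φR_n = 0.75 × 54 × 0.60132 × 2 × 2 = 97.4 kips.
Bearing (0.3125 in plate, F_u = 58 ksi): end bolts L_c = 1.9375 − 0.9375/2 = 1.46875, R_n = min(1.2×1.46875×0.3125×58, 2.4×0.875×0.3125×58) = 31.945 kips/bolt; interior L_c = 3.3125 − 0.9375 = 2.375, R_n = 38.063 kips/bolt. φR_n = 0.75 × (1×31.945 + 1×38.063) = 52.5 kips.
Block shear: shear path 1×[1.9375+1×3.3125] = 1×5.25 in, A_gv = 1.6406, A_nv = 1×(5.25 − 1.5×1)×0.3125 = 1.1719 in²; tension to near edge: (1.25 − 0.5×1)×0.3125 = 0.23438 in². R_n = min(0.6×58×1.1719, 0.6×36×1.6406) + 1.0×58×0.23438 = min(40.782, 35.437) + 13.594 = 49.031 kips. φR_n = 0.75 × 49.031 = 36.8 kips.
Tension yield (gross): A_g = 4.875×0.3125 = 1.5234 in². φR_n = 0.90 × 36 × 1.5234 = 49.4 kips.
Governing: min(97.4, 52.5, 36.8, 49.4) = 36.8 kips → block shear.

36.8 kips (block shear governs)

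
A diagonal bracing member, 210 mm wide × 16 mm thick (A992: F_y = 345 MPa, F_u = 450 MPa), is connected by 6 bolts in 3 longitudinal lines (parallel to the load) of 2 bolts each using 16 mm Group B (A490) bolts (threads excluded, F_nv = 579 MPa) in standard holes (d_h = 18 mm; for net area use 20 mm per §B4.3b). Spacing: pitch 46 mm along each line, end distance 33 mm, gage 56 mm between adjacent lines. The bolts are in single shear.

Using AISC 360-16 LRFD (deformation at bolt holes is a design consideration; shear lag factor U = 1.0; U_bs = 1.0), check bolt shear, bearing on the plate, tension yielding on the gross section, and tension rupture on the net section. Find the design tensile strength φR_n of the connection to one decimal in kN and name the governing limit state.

523.9 kN (bolt shear governs)

Bolt shear: A_b = π(16)²/4 = 201.06 mm². φR_n = 0.75 × 579 × 201.06 × 6 × 1 = 523.9 kN.
Bearing (16 mm plate, F_u = 450 MPa): end bolts L_c = 33 − 18/2 = 24, R_n = min(1.2×24×16×450, 2.4×16×16×450) = 207.36 kN/bolt; interior L_c = 46 − 18 = 28, R_n = 241.92 kN/bolt. φR_n = 0.75 × (3×207.36 + 3×241.92) = 1010.9 kN.
Tension yield (gross): A_g = 210×16 = 3360 mm². φR_n = 0.90 × 345 × 3360 = 1043.3 kN.
Tension rupture (net): A_n = (210 − 3×20)×16 = 2400 mm² (U = 1.0, A_e = A_n). φR_n = 0.75 × 450 × 2400 = 810.0 kN.
Governing: min(523.9, 1010.9, 1043.3, 810.0) = 523.9 kN → bolt shear.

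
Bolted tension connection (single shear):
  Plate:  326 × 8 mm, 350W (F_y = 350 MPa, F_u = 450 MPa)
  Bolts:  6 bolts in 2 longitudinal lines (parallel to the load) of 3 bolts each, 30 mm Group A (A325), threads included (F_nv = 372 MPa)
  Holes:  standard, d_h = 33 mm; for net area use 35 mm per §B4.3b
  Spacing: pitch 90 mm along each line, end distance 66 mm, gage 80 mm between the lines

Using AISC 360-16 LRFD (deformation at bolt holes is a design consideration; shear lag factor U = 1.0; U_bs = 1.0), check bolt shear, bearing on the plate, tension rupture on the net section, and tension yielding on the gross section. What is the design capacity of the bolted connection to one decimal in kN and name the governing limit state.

Bolt shear: A_b = π(30)²/4 = 706.86 mm². φR_n = 0.75 × 372 × 706.86 × 6 × 1 = 1183.3 kN.
Bearing (8 mm plate, F_u = 450 MPa): end bolts L_c = 66 − 33/2 = 49.5, R_n = min(1.2×49.5×8×450, 2.4×30×8×450) = 213.84 kN/bolt; interior L_c = 90 − 33 = 57, R_n = 246.24 kN/bolt. φR_n = 0.75 × (2×213.84 + 4×246.24) = 1059.5 kN.
Tension rupture (net): A_n = (326 − 2×35)×8 = 2048 mm² (U = 1.0, A_e = A_n). φR_n = 0.75 × 450 × 2048 = 691.2 kN.
Tension yield (gross): A_g = 326×8 = 2608 mm². φR_n = 0.90 × 350 × 2608 = 821.5 kN.
Governing: min(1183.3, 1059.5, 691.2, 821.5) = 691.2 kN → net-section rupture.

691.2 kN (net-section rupture governs)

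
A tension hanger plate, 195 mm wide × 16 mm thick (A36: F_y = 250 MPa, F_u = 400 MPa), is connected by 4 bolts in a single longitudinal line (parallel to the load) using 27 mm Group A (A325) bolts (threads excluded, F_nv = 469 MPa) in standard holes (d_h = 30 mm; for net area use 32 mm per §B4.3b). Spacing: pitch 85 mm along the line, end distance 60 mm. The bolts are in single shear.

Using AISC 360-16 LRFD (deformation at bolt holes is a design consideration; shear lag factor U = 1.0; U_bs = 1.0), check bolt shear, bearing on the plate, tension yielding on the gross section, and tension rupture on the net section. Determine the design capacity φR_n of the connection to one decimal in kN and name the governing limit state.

702.0 kN (gross-section yield governs)

Bolt shear: A_b = π(27)²/4 = 572.56 mm². φR_n = 0.75 × 469 × 572.56 × 4 × 1 = 805.6 kN.
Bearing (16 mm plate, F_u = 400 MPa): end bolts L_c = 60 − 30/2 = 45, R_n = min(1.2×45×16×400, 2.4×27×16×400) = 345.6 kN/bolt; interior L_c = 85 − 30 = 55, R_n = 414.72 kN/bolt. φR_n = 0.75 × (1×345.6 + 3×414.72) = 1192.3 kN.
Tension yield (gross): A_g = 195×16 = 3120 mm². φR_n = 0.90 × 250 × 3120 = 702.0 kN.
Tension rupture (net): A_n = (195 − 1×32)×16 = 2608 mm² (U = 1.0, A_e = A_n). φR_n = 0.75 × 400 × 2608 = 782.4 kN.
Governing: min(805.6, 1192.3, 702.0, 782.4) = 702.0 kN → gross-section yield.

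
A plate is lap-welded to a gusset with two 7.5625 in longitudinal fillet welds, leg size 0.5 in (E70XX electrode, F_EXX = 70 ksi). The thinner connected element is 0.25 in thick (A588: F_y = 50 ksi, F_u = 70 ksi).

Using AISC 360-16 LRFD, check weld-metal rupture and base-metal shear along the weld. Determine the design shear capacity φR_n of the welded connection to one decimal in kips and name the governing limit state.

Weld metal: throat = 0.707×0.5 = 0.3535 in, L = 2×7.5625 = 15.125 in. φR_n = 0.75 × 0.6 × 70 × 0.3535 × 15.125 = 168.4 kips.
Base metal shear (0.25 in plate): yield φR_n = 1.0×0.6×50×0.25×15.125 = 113.4 kips; rupture φR_n = 0.75×0.6×70×0.25×15.125 = 119.1 kips; take 113.4 kips (yield).
Governing: min(168.4, 113.4) = 113.4 kips → base-metal shear.

113.4 kips (base-metal shear governs)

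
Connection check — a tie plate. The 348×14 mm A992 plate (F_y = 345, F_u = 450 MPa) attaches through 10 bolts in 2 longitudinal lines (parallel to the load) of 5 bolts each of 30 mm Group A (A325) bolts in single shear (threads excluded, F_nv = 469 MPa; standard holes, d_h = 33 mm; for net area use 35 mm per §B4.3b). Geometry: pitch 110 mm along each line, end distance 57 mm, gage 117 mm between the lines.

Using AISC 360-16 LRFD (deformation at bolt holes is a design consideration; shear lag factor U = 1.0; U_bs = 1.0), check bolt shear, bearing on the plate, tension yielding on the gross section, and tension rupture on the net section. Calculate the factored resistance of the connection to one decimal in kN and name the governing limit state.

Bolt shear: A_b = π(30)²/4 = 706.86 mm². φR_n = 0.75 × 469 × 706.86 × 10 × 1 = 2486.4 kN.
Bearing (14 mm plate, F_u = 450 MPa): end bolts L_c = 57 − 33/2 = 40.5, R_n = min(1.2×40.5×14×450, 2.4×30×14×450) = 306.18 kN/bolt; interior L_c = 110 − 33 = 77, R_n = 453.6 kN/bolt. φR_n = 0.75 × (2×306.18 + 8×453.6) = 3180.9 kN.
Tension yield (gross): A_g = 348×14 = 4872 mm². φR_n = 0.90 × 345 × 4872 = 1512.8 kN.
Tension rupture (net): A_n = (348 − 2×35)×14 = 3892 mm² (U = 1.0, A_e = A_n). φR_n = 0.75 × 450 × 3892 = 1313.6 kN.
Governing: min(2486.4, 3180.9, 1512.8, 1313.6) = 1313.6 kN → net-section rupture.

1313.6 kN (net-section rupture governs)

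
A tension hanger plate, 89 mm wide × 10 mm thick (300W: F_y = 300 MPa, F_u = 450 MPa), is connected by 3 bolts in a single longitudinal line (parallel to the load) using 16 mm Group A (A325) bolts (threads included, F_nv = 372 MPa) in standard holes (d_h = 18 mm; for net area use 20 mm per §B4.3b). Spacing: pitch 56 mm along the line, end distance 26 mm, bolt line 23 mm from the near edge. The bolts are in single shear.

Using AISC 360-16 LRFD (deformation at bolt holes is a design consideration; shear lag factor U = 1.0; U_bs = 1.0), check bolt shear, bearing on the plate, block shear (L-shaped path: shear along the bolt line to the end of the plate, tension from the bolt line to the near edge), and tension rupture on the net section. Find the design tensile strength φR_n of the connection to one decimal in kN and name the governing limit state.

168.3 kN (bolt shear governs)

Bolt shear: A_b = π(16)²/4 = 201.06 mm². φR_n = 0.75 × 372 × 201.06 × 3 × 1 = 168.3 kN.
Bearing (10 mm plate, F_u = 450 MPa): end bolts L_c = 26 − 18/2 = 17, R_n = min(1.2×17×10×450, 2.4×16×10×450) = 91.8 kN/bolt; interior L_c = 56 − 18 = 38, R_n = 172.8 kN/bolt. φR_n = 0.75 × (1×91.8 + 2×172.8) = 328.1 kN.
Block shear: shear path 1×[26+2×56] = 1×138 mm, A_gv = 1380, A_nv = 1×(138 − 2.5×20)×10 = 880 mm²; tension to near edge: (23 − 0.5×20)×10 = 130 mm². R_n = min(0.6×450×880, 0.6×300×1380) + 1.0×450×130 = min(237.6, 248.4) + 58.5 = 296.1 kN. φR_n = 0.75 × 296.1 = 222.1 kN.
Tension rupture (net): A_n = (89 − 1×20)×10 = 690 mm² (U = 1.0, A_e = A_n). φR_n = 0.75 × 450 × 690 = 232.9 kN.
Governing: min(168.3, 328.1, 222.1, 232.9) = 168.3 kN → bolt shear.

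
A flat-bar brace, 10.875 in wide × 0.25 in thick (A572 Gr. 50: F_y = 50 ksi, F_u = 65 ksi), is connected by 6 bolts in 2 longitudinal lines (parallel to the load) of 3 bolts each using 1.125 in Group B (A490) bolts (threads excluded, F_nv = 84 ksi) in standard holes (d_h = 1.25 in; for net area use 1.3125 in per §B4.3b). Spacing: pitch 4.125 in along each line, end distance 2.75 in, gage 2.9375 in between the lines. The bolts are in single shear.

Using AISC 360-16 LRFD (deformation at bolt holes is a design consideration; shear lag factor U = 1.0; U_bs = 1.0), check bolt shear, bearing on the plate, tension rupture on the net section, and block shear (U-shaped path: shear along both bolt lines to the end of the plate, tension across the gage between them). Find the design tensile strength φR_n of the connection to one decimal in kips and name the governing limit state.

100.5 kips (net-section rupture governs)

Bolt shear: A_b = π(1.125)²/4 = 0.99402 in². φR_n = 0.75 × 84 × 0.99402 × 6 × 1 = 375.7 kips.
Bearing (0.25 in plate, F_u = 65 ksi): end bolts L_c = 2.75 − 1.25/2 = 2.125, R_n = min(1.2×2.125×0.25×65, 2.4×1.125×0.25×65) = 41.438 kips/bolt; interior L_c = 4.125 − 1.25 = 2.875, R_n = 43.875 kips/bolt. φR_n = 0.75 × (2×41.438 + 4×43.875) = 193.8 kips.
Tension rupture (net): A_n = (10.875 − 2×1.3125)×0.25 = 2.0625 in² (U = 1.0, A_e = A_n). φR_n = 0.75 × 65 × 2.0625 = 100.5 kips.
Block shear: shear path 2×[2.75+2×4.125] = 2×11 in, A_gv = 5.5, A_nv = 2×(11 − 2.5×1.3125)×0.25 = 3.8594 in²; tension across gage: (2.9375 − 1×1.3125)×0.25 = 0.40625 in². R_n = min(0.6×65×3.8594, 0.6×50×5.5) + 1.0×65×0.40625 = min(150.52, 165) + 26.406 = 176.93 kips. φR_n = 0.75 × 176.93 = 132.7 kips.
Governing: min(375.7, 193.8, 100.5, 132.7) = 100.5 kips → net-section rupture.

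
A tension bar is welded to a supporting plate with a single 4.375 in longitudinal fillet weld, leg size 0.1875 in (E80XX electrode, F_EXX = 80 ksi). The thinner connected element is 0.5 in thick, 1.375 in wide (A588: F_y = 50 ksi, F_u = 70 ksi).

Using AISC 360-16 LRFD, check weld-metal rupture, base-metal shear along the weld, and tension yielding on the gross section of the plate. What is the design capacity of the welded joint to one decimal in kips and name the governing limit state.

Weld metal: throat = 0.707×0.1875 = 0.13256 in, L = 4.375 in. φR_n = 0.75 × 0.6 × 80 × 0.13256 × 4.375 = 20.9 kips.
Base metal shear (0.5 in plate): yield φR_n = 1.0×0.6×50×0.5×4.375 = 65.6 kips; rupture φR_n = 0.75×0.6×70×0.5×4.375 = 68.9 kips; take 65.6 kips (yield).
Tension yield (gross): A_g = 1.375×0.5 = 0.6875 in². φR_n = 0.90 × 50 × 0.6875 = 30.9 kips.
Governing: min(20.9, 65.6, 30.9) = 20.9 kips → weld metal.

20.9 kips (weld metal governs)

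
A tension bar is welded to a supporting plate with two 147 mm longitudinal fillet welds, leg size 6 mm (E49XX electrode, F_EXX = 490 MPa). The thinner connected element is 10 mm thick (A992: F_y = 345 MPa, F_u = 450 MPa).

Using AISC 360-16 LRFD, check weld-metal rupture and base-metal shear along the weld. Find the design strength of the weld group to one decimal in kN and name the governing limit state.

Weld metal: throat = 0.707×6 = 4.242 mm, L = 2×147 = 294 mm. φR_n = 0.75 × 0.6 × 490 × 4.242 × 294 = 275.0 kN.
Base metal shear (10 mm plate): yield φR_n = 1.0×0.6×345×10×294 = 608.6 kN; rupture φR_n = 0.75×0.6×450×10×294 = 595.4 kN; take 595.4 kN (rupture).
Governing: min(275.0, 595.4) = 275.0 kN → weld metal.

275.0 kN (weld metal governs)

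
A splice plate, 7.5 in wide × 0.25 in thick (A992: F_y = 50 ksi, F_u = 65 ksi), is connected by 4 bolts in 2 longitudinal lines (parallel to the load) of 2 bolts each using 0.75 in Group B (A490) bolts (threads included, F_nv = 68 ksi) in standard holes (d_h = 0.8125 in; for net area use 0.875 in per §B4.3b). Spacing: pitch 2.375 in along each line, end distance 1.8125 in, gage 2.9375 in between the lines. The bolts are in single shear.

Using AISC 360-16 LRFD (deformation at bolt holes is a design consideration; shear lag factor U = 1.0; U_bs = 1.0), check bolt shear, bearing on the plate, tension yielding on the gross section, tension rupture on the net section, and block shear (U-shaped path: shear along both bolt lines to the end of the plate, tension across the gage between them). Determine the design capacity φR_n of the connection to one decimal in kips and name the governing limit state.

67.2 kips (block shear governs)

Bolt shear: A_b = π(0.75)²/4 = 0.44179 in². φR_n = 0.75 × 68 × 0.44179 × 4 × 1 = 90.1 kips.
Bearing (0.25 in plate, F_u = 65 ksi): end bolts L_c = 1.8125 − 0.8125/2 = 1.40625, R_n = min(1.2×1.40625×0.25×65, 2.4×0.75×0.25×65) = 27.422 kips/bolt; interior L_c = 2.375 − 0.8125 = 1.5625, R_n = 29.25 kips/bolt. φR_n = 0.75 × (2×27.422 + 2×29.25) = 85.0 kips.
Tension yield (gross): A_g = 7.5×0.25 = 1.875 in². φR_n = 0.90 × 50 × 1.875 = 84.4 kips.
Tension rupture (net): A_n = (7.5 − 2×0.875)×0.25 = 1.4375 in² (U = 1.0, A_e = A_n). φR_n = 0.75 × 65 × 1.4375 = 70.1 kips.
Block shear: shear path 2×[1.8125+1×2.375] = 2×4.1875 in, A_gv = 2.0938, A_nv = 2×(4.1875 − 1.5×0.875)×0.25 = 1.4375 in²; tension across gage: (2.9375 − 1×0.875)×0.25 = 0.51563 in². R_n = min(0.6×65×1.4375, 0.6×50×2.0938) + 1.0×65×0.51563 = min(56.063, 62.814) + 33.516 = 89.579 kips. φR_n = 0.75 × 89.579 = 67.2 kips.
Governing: min(90.1, 85.0, 84.4, 70.1, 67.2) = 67.2 kips → block shear.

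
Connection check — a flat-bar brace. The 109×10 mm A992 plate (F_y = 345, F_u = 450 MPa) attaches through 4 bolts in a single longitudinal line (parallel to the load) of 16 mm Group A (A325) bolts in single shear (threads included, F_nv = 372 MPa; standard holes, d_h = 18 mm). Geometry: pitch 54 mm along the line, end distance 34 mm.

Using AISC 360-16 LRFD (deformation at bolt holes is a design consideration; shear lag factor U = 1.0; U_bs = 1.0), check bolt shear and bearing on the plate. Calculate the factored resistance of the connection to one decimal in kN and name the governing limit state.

Bolt shear: A_b = π(16)²/4 = 201.06 mm². φR_n = 0.75 × 372 × 201.06 × 4 × 1 = 224.4 kN.
Bearing (10 mm plate, F_u = 450 MPa): end bolts L_c = 34 − 18/2 = 25, R_n = min(1.2×25×10×450, 2.4×16×10×450) = 135 kN/bolt; interior L_c = 54 − 18 = 36, R_n = 172.8 kN/bolt. φR_n = 0.75 × (1×135 + 3×172.8) = 490.1 kN.
Governing: min(224.4, 490.1) = 224.4 kN → bolt shear.

224.4 kN (bolt shear governs)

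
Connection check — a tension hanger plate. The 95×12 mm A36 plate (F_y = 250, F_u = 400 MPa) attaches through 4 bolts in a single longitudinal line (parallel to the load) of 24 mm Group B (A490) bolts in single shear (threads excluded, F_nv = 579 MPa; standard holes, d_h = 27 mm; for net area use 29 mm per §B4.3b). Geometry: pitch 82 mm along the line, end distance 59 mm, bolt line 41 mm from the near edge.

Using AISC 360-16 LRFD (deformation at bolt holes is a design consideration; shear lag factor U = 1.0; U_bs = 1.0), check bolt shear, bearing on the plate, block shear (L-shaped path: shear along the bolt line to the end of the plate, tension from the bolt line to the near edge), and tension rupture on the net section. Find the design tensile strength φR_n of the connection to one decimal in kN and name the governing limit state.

237.6 kN (net-section rupture governs)

Bolt shear: A_b = π(24)²/4 = 452.39 mm². φR_n = 0.75 × 579 × 452.39 × 4 × 1 = 785.8 kN.
Bearing (12 mm plate, F_u = 400 MPa): end bolts L_c = 59 − 27/2 = 45.5, R_n = min(1.2×45.5×12×400, 2.4×24×12×400) = 262.08 kN/bolt; interior L_c = 82 − 27 = 55, R_n = 276.48 kN/bolt. φR_n = 0.75 × (1×262.08 + 3×276.48) = 818.6 kN.
Block shear: shear path 1×[59+3×82] = 1×305 mm, A_gv = 3660, A_nv = 1×(305 − 3.5×29)×12 = 2442 mm²; tension to near edge: (41 − 0.5×29)×12 = 318 mm². R_n = min(0.6×400×2442, 0.6×250×3660) + 1.0×400×318 = min(586.08, 549) + 127.2 = 676.2 kN. φR_n = 0.75 × 676.2 = 507.2 kN.
Tension rupture (net): A_n = (95 − 1×29)×12 = 792 mm² (U = 1.0, A_e = A_n). φR_n = 0.75 × 400 × 792 = 237.6 kN.
Governing: min(785.8, 818.6, 507.2, 237.6) = 237.6 kN → net-section rupture.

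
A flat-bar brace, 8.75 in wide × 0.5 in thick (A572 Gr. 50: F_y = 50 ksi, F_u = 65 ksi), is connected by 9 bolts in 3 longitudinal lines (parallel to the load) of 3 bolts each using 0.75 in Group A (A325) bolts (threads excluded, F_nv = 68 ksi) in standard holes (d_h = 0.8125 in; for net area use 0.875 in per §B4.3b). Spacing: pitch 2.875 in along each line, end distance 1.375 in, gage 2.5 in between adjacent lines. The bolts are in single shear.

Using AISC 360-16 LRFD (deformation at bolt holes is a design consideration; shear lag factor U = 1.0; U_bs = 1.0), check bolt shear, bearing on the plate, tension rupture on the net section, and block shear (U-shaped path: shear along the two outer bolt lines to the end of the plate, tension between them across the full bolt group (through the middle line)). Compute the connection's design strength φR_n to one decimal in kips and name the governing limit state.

Bolt shear: A_b = π(0.75)²/4 = 0.44179 in². φR_n = 0.75 × 68 × 0.44179 × 9 × 1 = 202.8 kips.
Bearing (0.5 in plate, F_u = 65 ksi): end bolts L_c = 1.375 − 0.8125/2 = 0.96875, R_n = min(1.2×0.96875×0.5×65, 2.4×0.75×0.5×65) = 37.781 kips/bolt; interior L_c = 2.875 − 0.8125 = 2.0625, R_n = 58.5 kips/bolt. φR_n = 0.75 × (3×37.781 + 6×58.5) = 348.3 kips.
Tension rupture (net): A_n = (8.75 − 3×0.875)×0.5 = 3.0625 in² (U = 1.0, A_e = A_n). φR_n = 0.75 × 65 × 3.0625 = 149.3 kips.
Block shear: shear path 2×[1.375+2×2.875] = 2×7.125 in, A_gv = 7.125, A_nv = 2×(7.125 − 2.5×0.875)×0.5 = 4.9375 in²; tension across gage: (5 − 2×0.875)×0.5 = 1.625 in². R_n = min(0.6×65×4.9375, 0.6×50×7.125) + 1.0×65×1.625 = min(192.56, 213.75) + 105.63 = 298.19 kips. φR_n = 0.75 × 298.19 = 223.6 kips.
Governing: min(202.8, 348.3, 149.3, 223.6) = 149.3 kips → net-section rupture.

149.3 kips (net-section rupture governs)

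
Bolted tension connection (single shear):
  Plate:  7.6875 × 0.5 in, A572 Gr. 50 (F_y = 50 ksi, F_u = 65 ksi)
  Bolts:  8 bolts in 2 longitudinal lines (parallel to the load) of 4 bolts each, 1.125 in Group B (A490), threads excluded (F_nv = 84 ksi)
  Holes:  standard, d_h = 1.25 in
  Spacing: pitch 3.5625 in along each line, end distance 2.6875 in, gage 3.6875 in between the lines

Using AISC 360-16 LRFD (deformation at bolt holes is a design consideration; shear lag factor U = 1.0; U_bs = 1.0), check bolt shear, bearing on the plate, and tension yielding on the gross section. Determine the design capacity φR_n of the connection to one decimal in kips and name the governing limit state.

173.0 kips (gross-section yield governs)

Bolt shear: A_b = π(1.125)²/4 = 0.99402 in². φR_n = 0.75 × 84 × 0.99402 × 8 × 1 = 501.0 kips.
Bearing (0.5 in plate, F_u = 65 ksi): end bolts L_c = 2.6875 − 1.25/2 = 2.0625, R_n = min(1.2×2.0625×0.5×65, 2.4×1.125×0.5×65) = 80.438 kips/bolt; interior L_c = 3.5625 − 1.25 = 2.3125, R_n = 87.75 kips/bolt. φR_n = 0.75 × (2×80.438 + 6×87.75) = 515.5 kips.
Tension yield (gross): A_g = 7.6875×0.5 = 3.8438 in². φR_n = 0.90 × 50 × 3.8438 = 173.0 kips.
Governing: min(501.0, 515.5, 173.0) = 173.0 kips → gross-section yield.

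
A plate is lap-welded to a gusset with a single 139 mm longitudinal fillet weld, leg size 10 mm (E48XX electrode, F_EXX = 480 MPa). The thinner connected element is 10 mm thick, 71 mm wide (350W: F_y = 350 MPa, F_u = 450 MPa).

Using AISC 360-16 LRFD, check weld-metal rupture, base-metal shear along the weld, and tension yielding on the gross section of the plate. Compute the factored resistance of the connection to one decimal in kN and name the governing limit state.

212.3 kN (weld metal governs)

Weld metal: throat = 0.707×10 = 7.07 mm, L = 139 mm. φR_n = 0.75 × 0.6 × 480 × 7.07 × 139 = 212.3 kN.
Base metal shear (10 mm plate): yield φR_n = 1.0×0.6×350×10×139 = 291.9 kN; rupture φR_n = 0.75×0.6×450×10×139 = 281.5 kN; take 281.5 kN (rupture).
Tension yield (gross): A_g = 71×10 = 710 mm². φR_n = 0.90 × 350 × 710 = 223.7 kN.
Governing: min(212.3, 281.5, 223.7) = 212.3 kN → weld metal.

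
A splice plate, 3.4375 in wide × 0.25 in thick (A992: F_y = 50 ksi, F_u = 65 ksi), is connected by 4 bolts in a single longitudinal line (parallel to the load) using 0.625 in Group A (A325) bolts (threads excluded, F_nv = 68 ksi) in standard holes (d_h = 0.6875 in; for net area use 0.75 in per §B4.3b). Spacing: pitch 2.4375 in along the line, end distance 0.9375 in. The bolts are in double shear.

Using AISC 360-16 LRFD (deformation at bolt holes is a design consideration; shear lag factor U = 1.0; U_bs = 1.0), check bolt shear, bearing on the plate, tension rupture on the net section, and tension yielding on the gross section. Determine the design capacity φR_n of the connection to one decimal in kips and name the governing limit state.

32.8 kips (net-section rupture governs)

Bolt shear: A_b = π(0.625)²/4 = 0.3068 in². φR_n = 0.75 × 68 × 0.3068 × 4 × 2 = 125.2 kips.
Bearing (0.25 in plate, F_u = 65 ksi): end bolts L_c = 0.9375 − 0.6875/2 = 0.59375, R_n = min(1.2×0.59375×0.25×65, 2.4×0.625×0.25×65) = 11.578 kips/bolt; interior L_c = 2.4375 − 0.6875 = 1.75, R_n = 24.375 kips/bolt. φR_n = 0.75 × (1×11.578 + 3×24.375) = 63.5 kips.
Tension rupture (net): A_n = (3.4375 − 1×0.75)×0.25 = 0.67188 in² (U = 1.0, A_e = A_n). φR_n = 0.75 × 65 × 0.67188 = 32.8 kips.
Tension yield (gross): A_g = 3.4375×0.25 = 0.85938 in². φR_n = 0.90 × 50 × 0.85938 = 38.7 kips.
Governing: min(125.2, 63.5, 32.8, 38.7) = 32.8 kips → net-section rupture.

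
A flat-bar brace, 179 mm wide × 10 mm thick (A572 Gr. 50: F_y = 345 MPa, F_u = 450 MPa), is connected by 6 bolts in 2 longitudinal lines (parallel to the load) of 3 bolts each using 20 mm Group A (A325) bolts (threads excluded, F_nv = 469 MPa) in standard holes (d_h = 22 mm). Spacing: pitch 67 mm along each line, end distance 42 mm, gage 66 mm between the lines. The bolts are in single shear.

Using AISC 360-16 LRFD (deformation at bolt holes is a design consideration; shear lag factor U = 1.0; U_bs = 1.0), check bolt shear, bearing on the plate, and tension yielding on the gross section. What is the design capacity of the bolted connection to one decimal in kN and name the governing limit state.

555.8 kN (gross-section yield governs)

Bolt shear: A_b = π(20)²/4 = 314.16 mm². φR_n = 0.75 × 469 × 314.16 × 6 × 1 = 663.0 kN.
Bearing (10 mm plate, F_u = 450 MPa): end bolts L_c = 42 − 22/2 = 31, R_n = min(1.2×31×10×450, 2.4×20×10×450) = 167.4 kN/bolt; interior L_c = 67 − 22 = 45, R_n = 216 kN/bolt. φR_n = 0.75 × (2×167.4 + 4×216) = 899.1 kN.
Tension yield (gross): A_g = 179×10 = 1790 mm². φR_n = 0.90 × 345 × 1790 = 555.8 kN.
Governing: min(663.0, 899.1, 555.8) = 555.8 kN → gross-section yield.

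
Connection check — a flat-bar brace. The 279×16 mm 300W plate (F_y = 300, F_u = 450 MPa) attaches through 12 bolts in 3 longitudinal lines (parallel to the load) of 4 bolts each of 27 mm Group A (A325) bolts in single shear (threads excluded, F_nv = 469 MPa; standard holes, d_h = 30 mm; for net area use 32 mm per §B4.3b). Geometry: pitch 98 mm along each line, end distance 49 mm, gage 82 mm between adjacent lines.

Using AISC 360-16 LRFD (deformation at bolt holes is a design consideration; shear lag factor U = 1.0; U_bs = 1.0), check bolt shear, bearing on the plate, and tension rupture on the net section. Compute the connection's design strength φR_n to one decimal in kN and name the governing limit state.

988.2 kN (net-section rupture governs)

Bolt shear: A_b = π(27)²/4 = 572.56 mm². φR_n = 0.75 × 469 × 572.56 × 12 × 1 = 2416.8 kN.
Bearing (16 mm plate, F_u = 450 MPa): end bolts L_c = 49 − 30/2 = 34, R_n = min(1.2×34×16×450, 2.4×27×16×450) = 293.76 kN/bolt; interior L_c = 98 − 30 = 68, R_n = 466.56 kN/bolt. φR_n = 0.75 × (3×293.76 + 9×466.56) = 3810.2 kN.
Tension rupture (net): A_n = (279 − 3×32)×16 = 2928 mm² (U = 1.0, A_e = A_n). φR_n = 0.75 × 450 × 2928 = 988.2 kN.
Governing: min(2416.8, 3810.2, 988.2) = 988.2 kN → net-section rupture.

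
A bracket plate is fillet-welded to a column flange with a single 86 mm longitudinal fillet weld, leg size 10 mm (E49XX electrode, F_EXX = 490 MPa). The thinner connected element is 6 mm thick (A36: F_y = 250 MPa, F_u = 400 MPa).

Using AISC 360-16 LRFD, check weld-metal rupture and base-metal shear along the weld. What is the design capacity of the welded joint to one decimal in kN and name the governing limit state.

Weld metal: throat = 0.707×10 = 7.07 mm, L = 86 mm. φR_n = 0.75 × 0.6 × 490 × 7.07 × 86 = 134.1 kN.
Base metal shear (6 mm plate): yield φR_n = 1.0×0.6×250×6×86 = 77.4 kN; rupture φR_n = 0.75×0.6×400×6×86 = 92.9 kN; take 77.4 kN (yield).
Governing: min(134.1, 77.4) = 77.4 kN → base-metal shear.

77.4 kN (base-metal shear governs)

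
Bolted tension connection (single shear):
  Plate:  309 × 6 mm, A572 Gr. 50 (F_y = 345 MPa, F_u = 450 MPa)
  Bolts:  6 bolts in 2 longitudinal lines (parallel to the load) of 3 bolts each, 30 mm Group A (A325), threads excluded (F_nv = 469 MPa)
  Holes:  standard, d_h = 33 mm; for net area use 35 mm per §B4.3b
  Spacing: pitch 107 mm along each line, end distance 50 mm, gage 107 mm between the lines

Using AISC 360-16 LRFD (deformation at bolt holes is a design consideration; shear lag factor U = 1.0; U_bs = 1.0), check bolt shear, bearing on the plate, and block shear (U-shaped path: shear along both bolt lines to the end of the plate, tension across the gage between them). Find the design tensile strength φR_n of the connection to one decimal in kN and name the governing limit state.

574.7 kN (block shear governs)

Bolt shear: A_b = π(30)²/4 = 706.86 mm². φR_n = 0.75 × 469 × 706.86 × 6 × 1 = 1491.8 kN.
Bearing (6 mm plate, F_u = 450 MPa): end bolts L_c = 50 − 33/2 = 33.5, R_n = min(1.2×33.5×6×450, 2.4×30×6×450) = 108.54 kN/bolt; interior L_c = 107 − 33 = 74, R_n = 194.4 kN/bolt. φR_n = 0.75 × (2×108.54 + 4×194.4) = 746.0 kN.
Block shear: shear path 2×[50+2×107] = 2×264 mm, A_gv = 3168, A_nv = 2×(264 − 2.5×35)×6 = 2118 mm²; tension across gage: (107 − 1×35)×6 = 432 mm². R_n = min(0.6×450×2118, 0.6×345×3168) + 1.0×450×432 = min(571.86, 655.78) + 194.4 = 766.26 kN. φR_n = 0.75 × 766.26 = 574.7 kN.
Governing: min(1491.8, 746.0, 574.7) = 574.7 kN → block shear.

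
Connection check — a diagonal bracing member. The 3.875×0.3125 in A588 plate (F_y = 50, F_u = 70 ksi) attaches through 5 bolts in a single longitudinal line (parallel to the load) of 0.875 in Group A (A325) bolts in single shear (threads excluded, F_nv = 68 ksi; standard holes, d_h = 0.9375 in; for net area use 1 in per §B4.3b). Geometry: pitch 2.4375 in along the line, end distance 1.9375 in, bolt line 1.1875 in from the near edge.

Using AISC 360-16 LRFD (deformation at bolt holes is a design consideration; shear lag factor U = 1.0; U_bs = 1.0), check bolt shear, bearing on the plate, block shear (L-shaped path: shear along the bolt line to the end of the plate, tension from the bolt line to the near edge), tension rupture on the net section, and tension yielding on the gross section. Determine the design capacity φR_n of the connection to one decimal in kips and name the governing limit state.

Bolt shear: A_b = π(0.875)²/4 = 0.60132 in². φR_n = 0.75 × 68 × 0.60132 × 5 × 1 = 153.3 kips.
Bearing (0.3125 in plate, F_u = 70 ksi): end bolts L_c = 1.9375 − 0.9375/2 = 1.46875, R_n = min(1.2×1.46875×0.3125×70, 2.4×0.875×0.3125×70) = 38.555 kips/bolt; interior L_c = 2.4375 − 0.9375 = 1.5, R_n = 39.375 kips/bolt. φR_n = 0.75 × (1×38.555 + 4×39.375) = 147.0 kips.
Block shear: shear path 1×[1.9375+4×2.4375] = 1×11.6875 in, A_gv = 3.6523, A_nv = 1×(11.6875 − 4.5×1)×0.3125 = 2.2461 in²; tension to near edge: (1.1875 − 0.5×1)×0.3125 = 0.21484 in². R_n = min(0.6×70×2.2461, 0.6×50×3.6523) + 1.0×70×0.21484 = min(94.336, 109.57) + 15.039 = 109.38 kips. φR_n = 0.75 × 109.38 = 82.0 kips.
Tension rupture (net): A_n = (3.875 − 1×1)×0.3125 = 0.89844 in² (U = 1.0, A_e = A_n). φR_n = 0.75 × 70 × 0.89844 = 47.2 kips.
Tension yield (gross): A_g = 3.875×0.3125 = 1.2109 in². φR_n = 0.90 × 50 × 1.2109 = 54.5 kips.
Governing: min(153.3, 147.0, 82.0, 47.2, 54.5) = 47.2 kips → net-section rupture.

47.2 kips (net-section rupture governs)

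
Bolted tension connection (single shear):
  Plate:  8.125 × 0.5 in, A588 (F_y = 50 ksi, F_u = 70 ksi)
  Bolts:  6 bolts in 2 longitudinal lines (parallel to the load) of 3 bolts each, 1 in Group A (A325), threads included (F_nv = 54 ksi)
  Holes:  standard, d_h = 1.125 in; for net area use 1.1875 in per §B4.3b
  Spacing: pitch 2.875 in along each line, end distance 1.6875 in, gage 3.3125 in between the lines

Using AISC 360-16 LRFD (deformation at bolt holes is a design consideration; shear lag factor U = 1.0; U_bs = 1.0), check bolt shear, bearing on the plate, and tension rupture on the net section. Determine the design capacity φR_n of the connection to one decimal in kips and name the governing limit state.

150.9 kips (net-section rupture governs)

Bolt shear: A_b = π(1)²/4 = 0.7854 in². φR_n = 0.75 × 54 × 0.7854 × 6 × 1 = 190.9 kips.
Bearing (0.5 in plate, F_u = 70 ksi): end bolts L_c = 1.6875 − 1.125/2 = 1.125, R_n = min(1.2×1.125×0.5×70, 2.4×1×0.5×70) = 47.25 kips/bolt; interior L_c = 2.875 − 1.125 = 1.75, R_n = 73.5 kips/bolt. φR_n = 0.75 × (2×47.25 + 4×73.5) = 291.4 kips.
Tension rupture (net): A_n = (8.125 − 2×1.1875)×0.5 = 2.875 in² (U = 1.0, A_e = A_n). φR_n = 0.75 × 70 × 2.875 = 150.9 kips.
Governing: min(190.9, 291.4, 150.9) = 150.9 kips → net-section rupture.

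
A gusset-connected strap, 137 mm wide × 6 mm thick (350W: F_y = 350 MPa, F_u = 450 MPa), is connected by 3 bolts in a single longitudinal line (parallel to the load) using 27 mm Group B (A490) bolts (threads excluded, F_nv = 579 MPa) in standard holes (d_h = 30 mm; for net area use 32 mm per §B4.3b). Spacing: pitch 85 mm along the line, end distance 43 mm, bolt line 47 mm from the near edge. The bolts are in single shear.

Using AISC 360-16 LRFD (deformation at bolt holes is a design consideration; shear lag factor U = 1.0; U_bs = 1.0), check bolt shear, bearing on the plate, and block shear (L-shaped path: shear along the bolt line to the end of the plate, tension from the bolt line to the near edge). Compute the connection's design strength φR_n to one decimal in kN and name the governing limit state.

224.4 kN (block shear governs)

Bolt shear: A_b = π(27)²/4 = 572.56 mm². φR_n = 0.75 × 579 × 572.56 × 3 × 1 = 745.9 kN.
Bearing (6 mm plate, F_u = 450 MPa): end bolts L_c = 43 − 30/2 = 28, R_n = min(1.2×28×6×450, 2.4×27×6×450) = 90.72 kN/bolt; interior L_c = 85 − 30 = 55, R_n = 174.96 kN/bolt. φR_n = 0.75 × (1×90.72 + 2×174.96) = 330.5 kN.
Block shear: shear path 1×[43+2×85] = 1×213 mm, A_gv = 1278, A_nv = 1×(213 − 2.5×32)×6 = 798 mm²; tension to near edge: (47 − 0.5×32)×6 = 186 mm². R_n = min(0.6×450×798, 0.6×350×1278) + 1.0×450×186 = min(215.46, 268.38) + 83.7 = 299.16 kN. φR_n = 0.75 × 299.16 = 224.4 kN.
Governing: min(745.9, 330.5, 224.4) = 224.4 kN → block shear.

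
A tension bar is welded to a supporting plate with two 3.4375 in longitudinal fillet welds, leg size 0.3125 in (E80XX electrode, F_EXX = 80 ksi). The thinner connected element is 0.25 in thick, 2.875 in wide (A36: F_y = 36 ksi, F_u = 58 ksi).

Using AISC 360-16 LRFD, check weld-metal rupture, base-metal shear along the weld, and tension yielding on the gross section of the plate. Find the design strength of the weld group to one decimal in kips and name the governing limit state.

23.3 kips (gross-section yield governs)

Weld metal: throat = 0.707×0.3125 = 0.22094 in, L = 2×3.4375 = 6.875 in. φR_n = 0.75 × 0.6 × 80 × 0.22094 × 6.875 = 54.7 kips.
Base metal shear (0.25 in plate): yield φR_n = 1.0×0.6×36×0.25×6.875 = 37.1 kips; rupture φR_n = 0.75×0.6×58×0.25×6.875 = 44.9 kips; take 37.1 kips (yield).
Tension yield (gross): A_g = 2.875×0.25 = 0.71875 in². φR_n = 0.90 × 36 × 0.71875 = 23.3 kips.
Governing: min(54.7, 37.1, 23.3) = 23.3 kips → gross-section yield.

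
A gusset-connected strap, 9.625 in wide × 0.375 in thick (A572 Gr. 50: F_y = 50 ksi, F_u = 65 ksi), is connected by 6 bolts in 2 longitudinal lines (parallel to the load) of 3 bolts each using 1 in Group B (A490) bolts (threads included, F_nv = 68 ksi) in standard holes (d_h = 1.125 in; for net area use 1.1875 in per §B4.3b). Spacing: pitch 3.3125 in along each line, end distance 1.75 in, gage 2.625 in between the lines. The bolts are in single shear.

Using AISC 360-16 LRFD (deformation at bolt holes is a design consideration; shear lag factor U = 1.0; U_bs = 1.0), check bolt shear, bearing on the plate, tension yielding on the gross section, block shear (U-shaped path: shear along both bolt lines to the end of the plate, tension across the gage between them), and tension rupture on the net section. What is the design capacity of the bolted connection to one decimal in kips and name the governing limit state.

132.5 kips (net-section rupture governs)

Bolt shear: A_b = π(1)²/4 = 0.7854 in². φR_n = 0.75 × 68 × 0.7854 × 6 × 1 = 240.3 kips.
Bearing (0.375 in plate, F_u = 65 ksi): end bolts L_c = 1.75 − 1.125/2 = 1.1875, R_n = min(1.2×1.1875×0.375×65, 2.4×1×0.375×65) = 34.734 kips/bolt; interior L_c = 3.3125 − 1.125 = 2.1875, R_n = 58.5 kips/bolt. φR_n = 0.75 × (2×34.734 + 4×58.5) = 227.6 kips.
Tension yield (gross): A_g = 9.625×0.375 = 3.6094 in². φR_n = 0.90 × 50 × 3.6094 = 162.4 kips.
Block shear: shear path 2×[1.75+2×3.3125] = 2×8.375 in, A_gv = 6.2813, A_nv = 2×(8.375 − 2.5×1.1875)×0.375 = 4.0547 in²; tension across gage: (2.625 − 1×1.1875)×0.375 = 0.53906 in². R_n = min(0.6×65×4.0547, 0.6×50×6.2813) + 1.0×65×0.53906 = min(158.13, 188.44) + 35.039 = 193.17 kips. φR_n = 0.75 × 193.17 = 144.9 kips.
Tension rupture (net): A_n = (9.625 − 2×1.1875)×0.375 = 2.7188 in² (U = 1.0, A_e = A_n). φR_n = 0.75 × 65 × 2.7188 = 132.5 kips.
Governing: min(240.3, 227.6, 162.4, 144.9, 132.5) = 132.5 kips → net-section rupture.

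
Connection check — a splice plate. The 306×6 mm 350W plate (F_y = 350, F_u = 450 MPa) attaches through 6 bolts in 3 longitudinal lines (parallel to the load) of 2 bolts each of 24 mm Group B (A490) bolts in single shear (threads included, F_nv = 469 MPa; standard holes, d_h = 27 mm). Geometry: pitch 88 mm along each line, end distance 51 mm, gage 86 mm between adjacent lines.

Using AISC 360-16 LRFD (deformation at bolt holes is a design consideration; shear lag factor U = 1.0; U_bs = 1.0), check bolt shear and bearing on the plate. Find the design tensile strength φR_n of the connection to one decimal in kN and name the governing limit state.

Bolt shear: A_b = π(24)²/4 = 452.39 mm². φR_n = 0.75 × 469 × 452.39 × 6 × 1 = 954.8 kN.
Bearing (6 mm plate, F_u = 450 MPa): end bolts L_c = 51 − 27/2 = 37.5, R_n = min(1.2×37.5×6×450, 2.4×24×6×450) = 121.5 kN/bolt; interior L_c = 88 − 27 = 61, R_n = 155.52 kN/bolt. φR_n = 0.75 × (3×121.5 + 3×155.52) = 623.3 kN.
Governing: min(954.8, 623.3) = 623.3 kN → bearing.

623.3 kN (bearing governs)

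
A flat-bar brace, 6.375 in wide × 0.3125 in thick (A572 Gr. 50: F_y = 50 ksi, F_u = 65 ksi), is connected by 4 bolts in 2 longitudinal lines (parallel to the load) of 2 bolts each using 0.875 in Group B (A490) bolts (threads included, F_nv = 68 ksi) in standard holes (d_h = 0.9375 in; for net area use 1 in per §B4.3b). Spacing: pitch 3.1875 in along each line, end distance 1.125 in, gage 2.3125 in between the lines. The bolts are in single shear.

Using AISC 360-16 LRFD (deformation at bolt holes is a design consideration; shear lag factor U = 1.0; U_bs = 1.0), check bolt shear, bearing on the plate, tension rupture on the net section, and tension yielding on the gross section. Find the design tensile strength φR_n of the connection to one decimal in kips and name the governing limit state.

Bolt shear: A_b = π(0.875)²/4 = 0.60132 in². φR_n = 0.75 × 68 × 0.60132 × 4 × 1 = 122.7 kips.
Bearing (0.3125 in plate, F_u = 65 ksi): end bolts L_c = 1.125 − 0.9375/2 = 0.65625, R_n = min(1.2×0.65625×0.3125×65, 2.4×0.875×0.3125×65) = 15.996 kips/bolt; interior L_c = 3.1875 − 0.9375 = 2.25, R_n = 42.656 kips/bolt. φR_n = 0.75 × (2×15.996 + 2×42.656) = 88.0 kips.
Tension rupture (net): A_n = (6.375 − 2×1)×0.3125 = 1.3672 in² (U = 1.0, A_e = A_n). φR_n = 0.75 × 65 × 1.3672 = 66.7 kips.
Tension yield (gross): A_g = 6.375×0.3125 = 1.9922 in². φR_n = 0.90 × 50 × 1.9922 = 89.6 kips.
Governing: min(122.7, 88.0, 66.7, 89.6) = 66.7 kips → net-section rupture.

66.7 kips (net-section rupture governs)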